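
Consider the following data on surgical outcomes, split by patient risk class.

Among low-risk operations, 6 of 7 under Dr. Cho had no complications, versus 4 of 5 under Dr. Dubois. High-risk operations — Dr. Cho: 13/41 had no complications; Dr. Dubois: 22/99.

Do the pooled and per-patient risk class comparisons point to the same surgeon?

Low-risk: Dr. Cho 6/7 = 85.7%, Dr. Dubois 4/5 = 80.0% → Dr. Cho
High-risk: Dr. Cho 13/41 = 31.7%, Dr. Dubois 22/99 = 22.2% → Dr. Cho
Overall: Dr. Cho 19/48 = 39.6%, Dr. Dubois 26/104 = 25.0% → Dr. Cho
Dr. Cho wins overall and in every patient risk group — no reversal.

Yes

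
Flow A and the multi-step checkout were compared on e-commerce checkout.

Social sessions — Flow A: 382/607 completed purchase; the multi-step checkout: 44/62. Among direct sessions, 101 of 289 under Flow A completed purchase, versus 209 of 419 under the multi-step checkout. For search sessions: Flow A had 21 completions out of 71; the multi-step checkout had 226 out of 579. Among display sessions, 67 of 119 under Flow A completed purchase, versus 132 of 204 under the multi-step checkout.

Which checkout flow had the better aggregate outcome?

Flow A

Social: Flow A 382/607 = 62.9%, the multi-step checkout 44/62 = 71.0% → the multi-step checkout
Direct: Flow A 101/289 = 34.9%, the multi-step checkout 209/419 = 49.9% → the multi-step checkout
Search: Flow A 21/71 = 29.6%, the multi-step checkout 226/579 = 39.0% → the multi-step checkout
Display: Flow A 67/119 = 56.3%, the multi-step checkout 132/204 = 64.7% → the multi-step checkout
Overall: Flow A 571/1086 = 52.6%, the multi-step checkout 611/1264 = 48.3% → Flow A
(The multi-step checkout wins every traffic group but Flow A wins overall — the multi-step checkout's sessions skew toward the low-rate search group.)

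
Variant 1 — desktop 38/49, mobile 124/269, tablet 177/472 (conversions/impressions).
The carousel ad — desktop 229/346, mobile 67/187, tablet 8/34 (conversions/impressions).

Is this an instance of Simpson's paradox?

Desktop: Variant 1 38/49 = 77.6%, the carousel ad 229/346 = 66.2% → Variant 1
Mobile: Variant 1 124/269 = 46.1%, the carousel ad 67/187 = 35.8% → Variant 1
Tablet: Variant 1 177/472 = 37.5%, the carousel ad 8/34 = 23.5% → Variant 1
Overall: Variant 1 339/790 = 42.9%, the carousel ad 304/567 = 53.6% → the carousel ad
Variant 1 wins each device group but the carousel ad wins overall — the comparison reverses. Variant 1's impressions skew toward tablet, which has a lower base rate.

Yes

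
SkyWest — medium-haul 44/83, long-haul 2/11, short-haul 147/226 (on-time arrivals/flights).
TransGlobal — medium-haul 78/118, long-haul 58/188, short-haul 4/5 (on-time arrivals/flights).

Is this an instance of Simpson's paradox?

Medium-haul: SkyWest 44/83 = 53.0%, TransGlobal 78/118 = 66.1% → TransGlobal
Long-haul: SkyWest 2/11 = 18.2%, TransGlobal 58/188 = 30.9% → TransGlobal
Short-haul: SkyWest 147/226 = 65.0%, TransGlobal 4/5 = 80.0% → TransGlobal
Overall: SkyWest 193/320 = 60.3%, TransGlobal 140/311 = 45.0% → SkyWest
TransGlobal wins each route group but SkyWest wins overall — the comparison reverses. TransGlobal's flights skew toward long-haul, which has a lower base rate.

Yes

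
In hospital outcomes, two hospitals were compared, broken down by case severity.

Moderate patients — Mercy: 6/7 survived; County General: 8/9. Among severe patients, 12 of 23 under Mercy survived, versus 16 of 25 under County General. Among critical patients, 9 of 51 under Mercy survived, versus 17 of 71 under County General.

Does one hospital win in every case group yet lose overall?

No

Moderate: Mercy 6/7 = 85.7%, County General 8/9 = 88.9% → County General
Severe: Mercy 12/23 = 52.2%, County General 16/25 = 64.0% → County General
Critical: Mercy 9/51 = 17.6%, County General 17/71 = 23.9% → County General
Overall: Mercy 27/81 = 33.3%, County General 41/105 = 39.0% → County General
County General wins overall and in every case group — no reversal.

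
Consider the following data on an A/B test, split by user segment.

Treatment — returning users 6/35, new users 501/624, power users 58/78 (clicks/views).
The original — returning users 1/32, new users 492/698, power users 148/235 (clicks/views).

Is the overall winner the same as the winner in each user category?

Returning users: Treatment 6/35 = 17.1%, the original 1/32 = 3.1% → Treatment
New users: Treatment 501/624 = 80.3%, the original 492/698 = 70.5% → Treatment
Power users: Treatment 58/78 = 74.4%, the original 148/235 = 63.0% → Treatment
Overall: Treatment 565/737 = 76.7%, the original 641/965 = 66.4% → Treatment
Treatment wins overall and in every user group — no reversal.

Yes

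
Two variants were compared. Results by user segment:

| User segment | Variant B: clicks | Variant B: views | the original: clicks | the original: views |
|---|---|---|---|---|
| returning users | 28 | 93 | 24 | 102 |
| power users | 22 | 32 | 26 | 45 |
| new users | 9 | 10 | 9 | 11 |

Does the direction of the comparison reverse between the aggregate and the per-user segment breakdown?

No

Returning users: Variant B 28/93 = 30.1%, the original 24/102 = 23.5% → Variant B
Power users: Variant B 22/32 = 68.8%, the original 26/45 = 57.8% → Variant B
New users: Variant B 9/10 = 90.0%, the original 9/11 = 81.8% → Variant B
Overall: Variant B 59/135 = 43.7%, the original 59/158 = 37.3% → Variant B
Variant B wins overall and in every user group — no reversal.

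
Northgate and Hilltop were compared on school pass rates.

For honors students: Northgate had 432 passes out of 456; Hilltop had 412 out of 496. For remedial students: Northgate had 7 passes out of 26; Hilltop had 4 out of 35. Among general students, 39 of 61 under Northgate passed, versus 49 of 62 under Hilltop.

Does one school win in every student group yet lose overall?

No

Honors: Northgate 432/456 = 94.7%, Hilltop 412/496 = 83.1% → Northgate
Remedial: Northgate 7/26 = 26.9%, Hilltop 4/35 = 11.4% → Northgate
General: Northgate 39/61 = 63.9%, Hilltop 49/62 = 79.0% → Hilltop
Overall: Northgate 478/543 = 88.0%, Hilltop 465/593 = 78.4% → Northgate
Neither sweeps: Northgate wins 2 of 3 groups, Hilltop wins 1. Northgate wins overall but not every group — no Simpson reversal.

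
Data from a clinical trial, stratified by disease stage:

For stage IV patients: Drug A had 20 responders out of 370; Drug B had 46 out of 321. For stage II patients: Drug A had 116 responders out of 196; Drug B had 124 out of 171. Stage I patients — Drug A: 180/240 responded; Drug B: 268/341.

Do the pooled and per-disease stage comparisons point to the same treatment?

Stage IV: Drug A 20/370 = 5.4%, Drug B 46/321 = 14.3% → Drug B
Stage II: Drug A 116/196 = 59.2%, Drug B 124/171 = 72.5% → Drug B
Stage I: Drug A 180/240 = 75.0%, Drug B 268/341 = 78.6% → Drug B
Overall: Drug A 316/806 = 39.2%, Drug B 438/833 = 52.6% → Drug B
Drug B wins overall and in every disease group — no reversal.

Yes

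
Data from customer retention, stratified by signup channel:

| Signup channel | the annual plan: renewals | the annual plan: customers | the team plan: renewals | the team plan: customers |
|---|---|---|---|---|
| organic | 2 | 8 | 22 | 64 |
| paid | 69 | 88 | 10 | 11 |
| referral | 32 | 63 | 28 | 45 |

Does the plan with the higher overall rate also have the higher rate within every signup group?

Organic: the annual plan 2/8 = 25.0%, the team plan 22/64 = 34.4% → the team plan
Paid: the annual plan 69/88 = 78.4%, the team plan 10/11 = 90.9% → the team plan
Referral: the annual plan 32/63 = 50.8%, the team plan 28/45 = 62.2% → the team plan
Overall: the annual plan 103/159 = 64.8%, the team plan 60/120 = 50.0% → the annual plan
The team plan wins each signup group but the annual plan wins overall — the comparison reverses. The team plan's customers skew toward organic, which has a lower base rate.

No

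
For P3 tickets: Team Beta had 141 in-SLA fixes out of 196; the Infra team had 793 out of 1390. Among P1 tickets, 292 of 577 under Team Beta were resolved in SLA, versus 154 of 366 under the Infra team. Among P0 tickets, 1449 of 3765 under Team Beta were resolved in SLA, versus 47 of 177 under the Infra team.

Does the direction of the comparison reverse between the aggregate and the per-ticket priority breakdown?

P3: Team Beta 141/196 = 71.9%, the Infra team 793/1390 = 57.1% → Team Beta
P1: Team Beta 292/577 = 50.6%, the Infra team 154/366 = 42.1% → Team Beta
P0: Team Beta 1449/3765 = 38.5%, the Infra team 47/177 = 26.6% → Team Beta
Overall: Team Beta 1882/4538 = 41.5%, the Infra team 994/1933 = 51.4% → the Infra team
Team Beta wins each ticket group but the Infra team wins overall — the comparison reverses. Team Beta's tickets skew toward P0, which has a lower base rate.

Yes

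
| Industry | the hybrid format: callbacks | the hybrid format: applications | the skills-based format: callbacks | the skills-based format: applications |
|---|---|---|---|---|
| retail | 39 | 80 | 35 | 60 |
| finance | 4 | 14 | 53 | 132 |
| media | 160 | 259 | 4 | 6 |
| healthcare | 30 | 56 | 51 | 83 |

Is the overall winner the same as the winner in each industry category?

No

Retail: the hybrid format 39/80 = 48.8%, the skills-based format 35/60 = 58.3% → the skills-based format
Finance: the hybrid format 4/14 = 28.6%, the skills-based format 53/132 = 40.2% → the skills-based format
Media: the hybrid format 160/259 = 61.8%, the skills-based format 4/6 = 66.7% → the skills-based format
Healthcare: the hybrid format 30/56 = 53.6%, the skills-based format 51/83 = 61.4% → the skills-based format
Overall: the hybrid format 233/409 = 57.0%, the skills-based format 143/281 = 50.9% → the hybrid format
The skills-based format wins each industry group but the hybrid format wins overall — the comparison reverses. The skills-based format's applications skew toward finance, which has a lower base rate.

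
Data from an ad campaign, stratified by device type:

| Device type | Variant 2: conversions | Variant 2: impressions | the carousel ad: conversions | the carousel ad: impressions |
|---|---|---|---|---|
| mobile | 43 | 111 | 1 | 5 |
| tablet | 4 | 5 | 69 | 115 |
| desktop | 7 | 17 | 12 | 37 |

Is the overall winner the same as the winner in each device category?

No

Mobile: Variant 2 43/111 = 38.7%, the carousel ad 1/5 = 20.0% → Variant 2
Tablet: Variant 2 4/5 = 80.0%, the carousel ad 69/115 = 60.0% → Variant 2
Desktop: Variant 2 7/17 = 41.2%, the carousel ad 12/37 = 32.4% → Variant 2
Overall: Variant 2 54/133 = 40.6%, the carousel ad 82/157 = 52.2% → the carousel ad
Variant 2 wins each device group but the carousel ad wins overall — the comparison reverses. Variant 2's impressions skew toward mobile, which has a lower base rate.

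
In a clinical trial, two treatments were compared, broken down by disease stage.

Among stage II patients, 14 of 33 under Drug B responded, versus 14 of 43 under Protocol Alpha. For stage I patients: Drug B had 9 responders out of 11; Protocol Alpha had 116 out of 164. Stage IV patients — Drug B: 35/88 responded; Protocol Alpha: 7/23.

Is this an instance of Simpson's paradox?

Stage II: Drug B 14/33 = 42.4%, Protocol Alpha 14/43 = 32.6% → Drug B
Stage I: Drug B 9/11 = 81.8%, Protocol Alpha 116/164 = 70.7% → Drug B
Stage IV: Drug B 35/88 = 39.8%, Protocol Alpha 7/23 = 30.4% → Drug B
Overall: Drug B 58/132 = 43.9%, Protocol Alpha 137/230 = 59.6% → Protocol Alpha
Drug B wins each disease group but Protocol Alpha wins overall — the comparison reverses. Drug B's patients skew toward stage IV, which has a lower base rate.

Yes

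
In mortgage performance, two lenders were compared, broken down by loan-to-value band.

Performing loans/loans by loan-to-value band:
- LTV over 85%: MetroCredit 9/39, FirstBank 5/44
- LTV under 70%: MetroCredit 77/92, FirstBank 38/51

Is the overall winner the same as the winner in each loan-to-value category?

Yes

LTV over 85%: MetroCredit 9/39 = 23.1%, FirstBank 5/44 = 11.4% → MetroCredit
LTV under 70%: MetroCredit 77/92 = 83.7%, FirstBank 38/51 = 74.5% → MetroCredit
Overall: MetroCredit 86/131 = 65.6%, FirstBank 43/95 = 45.3% → MetroCredit
MetroCredit wins overall and in every loan-to-value group — no reversal.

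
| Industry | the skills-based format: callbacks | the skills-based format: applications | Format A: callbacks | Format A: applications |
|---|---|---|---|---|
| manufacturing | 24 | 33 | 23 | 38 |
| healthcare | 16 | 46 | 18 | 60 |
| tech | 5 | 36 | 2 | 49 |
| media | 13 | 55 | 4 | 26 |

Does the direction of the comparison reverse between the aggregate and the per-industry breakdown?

No

Manufacturing: the skills-based format 24/33 = 72.7%, Format A 23/38 = 60.5% → the skills-based format
Healthcare: the skills-based format 16/46 = 34.8%, Format A 18/60 = 30.0% → the skills-based format
Tech: the skills-based format 5/36 = 13.9%, Format A 2/49 = 4.1% → the skills-based format
Media: the skills-based format 13/55 = 23.6%, Format A 4/26 = 15.4% → the skills-based format
Overall: the skills-based format 58/170 = 34.1%, Format A 47/173 = 27.2% → the skills-based format
The skills-based format wins overall and in every industry group — no reversal.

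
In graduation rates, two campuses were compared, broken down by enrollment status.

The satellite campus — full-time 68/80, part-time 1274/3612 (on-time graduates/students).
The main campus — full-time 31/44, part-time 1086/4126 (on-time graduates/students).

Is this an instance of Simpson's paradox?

No

Full-time: the satellite campus 68/80 = 85.0%, the main campus 31/44 = 70.5% → the satellite campus
Part-time: the satellite campus 1274/3612 = 35.3%, the main campus 1086/4126 = 26.3% → the satellite campus
Overall: the satellite campus 1342/3692 = 36.3%, the main campus 1117/4170 = 26.8% → the satellite campus
The satellite campus wins overall and in every enrollment group — no reversal.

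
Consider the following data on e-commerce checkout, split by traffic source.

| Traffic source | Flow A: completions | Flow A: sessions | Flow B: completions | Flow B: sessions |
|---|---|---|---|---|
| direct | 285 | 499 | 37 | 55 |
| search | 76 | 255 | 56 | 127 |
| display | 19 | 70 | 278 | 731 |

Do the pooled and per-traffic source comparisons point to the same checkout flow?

Direct: Flow A 285/499 = 57.1%, Flow B 37/55 = 67.3% → Flow B
Search: Flow A 76/255 = 29.8%, Flow B 56/127 = 44.1% → Flow B
Display: Flow A 19/70 = 27.1%, Flow B 278/731 = 38.0% → Flow B
Overall: Flow A 380/824 = 46.1%, Flow B 371/913 = 40.6% → Flow A
Flow B wins each traffic group but Flow A wins overall — the comparison reverses. Flow B's sessions skew toward display, which has a lower base rate.

No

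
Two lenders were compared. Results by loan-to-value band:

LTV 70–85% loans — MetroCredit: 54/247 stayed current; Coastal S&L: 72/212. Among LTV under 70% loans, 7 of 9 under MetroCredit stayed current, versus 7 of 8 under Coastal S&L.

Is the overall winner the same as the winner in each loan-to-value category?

Yes

LTV 70–85%: MetroCredit 54/247 = 21.9%, Coastal S&L 72/212 = 34.0% → Coastal S&L
LTV under 70%: MetroCredit 7/9 = 77.8%, Coastal S&L 7/8 = 87.5% → Coastal S&L
Overall: MetroCredit 61/256 = 23.8%, Coastal S&L 79/220 = 35.9% → Coastal S&L
Coastal S&L wins overall and in every loan-to-value group — no reversal.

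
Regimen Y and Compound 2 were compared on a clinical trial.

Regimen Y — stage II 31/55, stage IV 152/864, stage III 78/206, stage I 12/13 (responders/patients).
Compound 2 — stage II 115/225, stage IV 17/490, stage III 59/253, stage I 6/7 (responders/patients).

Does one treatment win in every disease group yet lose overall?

Stage II: Regimen Y 31/55 = 56.4%, Compound 2 115/225 = 51.1% → Regimen Y
Stage IV: Regimen Y 152/864 = 17.6%, Compound 2 17/490 = 3.5% → Regimen Y
Stage III: Regimen Y 78/206 = 37.9%, Compound 2 59/253 = 23.3% → Regimen Y
Stage I: Regimen Y 12/13 = 92.3%, Compound 2 6/7 = 85.7% → Regimen Y
Overall: Regimen Y 273/1138 = 24.0%, Compound 2 197/975 = 20.2% → Regimen Y
Regimen Y wins overall and in every disease group — no reversal.

No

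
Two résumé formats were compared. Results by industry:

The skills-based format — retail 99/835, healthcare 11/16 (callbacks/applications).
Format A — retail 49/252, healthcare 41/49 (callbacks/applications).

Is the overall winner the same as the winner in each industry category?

Retail: the skills-based format 99/835 = 11.9%, Format A 49/252 = 19.4% → Format A
Healthcare: the skills-based format 11/16 = 68.8%, Format A 41/49 = 83.7% → Format A
Overall: the skills-based format 110/851 = 12.9%, Format A 90/301 = 29.9% → Format A
Format A wins overall and in every industry group — no reversal.

Yes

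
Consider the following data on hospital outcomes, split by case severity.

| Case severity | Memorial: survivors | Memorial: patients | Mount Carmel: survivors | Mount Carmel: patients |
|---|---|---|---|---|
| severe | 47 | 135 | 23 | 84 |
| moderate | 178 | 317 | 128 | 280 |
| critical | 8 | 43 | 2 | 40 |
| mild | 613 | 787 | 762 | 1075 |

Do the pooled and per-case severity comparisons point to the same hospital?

Severe: Memorial 47/135 = 34.8%, Mount Carmel 23/84 = 27.4% → Memorial
Moderate: Memorial 178/317 = 56.2%, Mount Carmel 128/280 = 45.7% → Memorial
Critical: Memorial 8/43 = 18.6%, Mount Carmel 2/40 = 5.0% → Memorial
Mild: Memorial 613/787 = 77.9%, Mount Carmel 762/1075 = 70.9% → Memorial
Overall: Memorial 846/1282 = 66.0%, Mount Carmel 915/1479 = 61.9% → Memorial
Memorial wins overall and in every case group — no reversal.

Yes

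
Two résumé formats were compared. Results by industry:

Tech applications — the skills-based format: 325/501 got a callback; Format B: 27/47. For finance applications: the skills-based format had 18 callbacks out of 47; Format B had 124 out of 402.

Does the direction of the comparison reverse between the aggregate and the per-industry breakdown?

Tech: the skills-based format 325/501 = 64.9%, Format B 27/47 = 57.4% → the skills-based format
Finance: the skills-based format 18/47 = 38.3%, Format B 124/402 = 30.8% → the skills-based format
Overall: the skills-based format 343/548 = 62.6%, Format B 151/449 = 33.6% → the skills-based format
The skills-based format wins overall and in every industry group — no reversal.

No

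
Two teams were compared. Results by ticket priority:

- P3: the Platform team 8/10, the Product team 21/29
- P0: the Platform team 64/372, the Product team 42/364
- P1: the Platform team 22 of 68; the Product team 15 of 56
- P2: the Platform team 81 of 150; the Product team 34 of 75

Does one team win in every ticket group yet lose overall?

No

P3: the Platform team 8/10 = 80.0%, the Product team 21/29 = 72.4% → the Platform team
P0: the Platform team 64/372 = 17.2%, the Product team 42/364 = 11.5% → the Platform team
P1: the Platform team 22/68 = 32.4%, the Product team 15/56 = 26.8% → the Platform team
P2: the Platform team 81/150 = 54.0%, the Product team 34/75 = 45.3% → the Platform team
Overall: the Platform team 175/600 = 29.2%, the Product team 112/524 = 21.4% → the Platform team
The Platform team wins overall and in every ticket group — no reversal.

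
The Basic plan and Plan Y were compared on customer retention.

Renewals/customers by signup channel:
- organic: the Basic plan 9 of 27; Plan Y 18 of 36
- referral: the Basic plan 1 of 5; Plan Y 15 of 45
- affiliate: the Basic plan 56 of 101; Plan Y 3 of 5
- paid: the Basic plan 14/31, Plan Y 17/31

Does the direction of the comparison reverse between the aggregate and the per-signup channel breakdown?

Organic: the Basic plan 9/27 = 33.3%, Plan Y 18/36 = 50.0% → Plan Y
Referral: the Basic plan 1/5 = 20.0%, Plan Y 15/45 = 33.3% → Plan Y
Affiliate: the Basic plan 56/101 = 55.4%, Plan Y 3/5 = 60.0% → Plan Y
Paid: the Basic plan 14/31 = 45.2%, Plan Y 17/31 = 54.8% → Plan Y
Overall: the Basic plan 80/164 = 48.8%, Plan Y 53/117 = 45.3% → the Basic plan
Plan Y wins each signup group but the Basic plan wins overall — the comparison reverses. Plan Y's customers skew toward referral, which has a lower base rate.

Yes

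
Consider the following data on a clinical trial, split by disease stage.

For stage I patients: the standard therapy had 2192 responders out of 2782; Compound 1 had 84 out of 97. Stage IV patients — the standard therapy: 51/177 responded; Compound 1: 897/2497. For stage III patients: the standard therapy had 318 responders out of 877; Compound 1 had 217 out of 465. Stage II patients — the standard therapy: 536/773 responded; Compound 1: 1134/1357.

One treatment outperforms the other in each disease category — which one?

Compound 1

Stage I: the standard therapy 2192/2782 = 78.8%, Compound 1 84/97 = 86.6% → Compound 1
Stage IV: the standard therapy 51/177 = 28.8%, Compound 1 897/2497 = 35.9% → Compound 1
Stage III: the standard therapy 318/877 = 36.3%, Compound 1 217/465 = 46.7% → Compound 1
Stage II: the standard therapy 536/773 = 69.3%, Compound 1 1134/1357 = 83.6% → Compound 1
Compound 1 has the higher rate in all 4 groups.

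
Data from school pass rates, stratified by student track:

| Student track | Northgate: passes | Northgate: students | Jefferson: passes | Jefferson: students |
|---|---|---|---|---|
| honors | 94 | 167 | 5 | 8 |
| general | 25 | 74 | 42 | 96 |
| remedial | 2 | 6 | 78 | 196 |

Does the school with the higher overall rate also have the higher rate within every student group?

No

Honors: Northgate 94/167 = 56.3%, Jefferson 5/8 = 62.5% → Jefferson
General: Northgate 25/74 = 33.8%, Jefferson 42/96 = 43.8% → Jefferson
Remedial: Northgate 2/6 = 33.3%, Jefferson 78/196 = 39.8% → Jefferson
Overall: Northgate 121/247 = 49.0%, Jefferson 125/300 = 41.7% → Northgate
Jefferson wins each student group but Northgate wins overall — the comparison reverses. Jefferson's students skew toward remedial, which has a lower base rate.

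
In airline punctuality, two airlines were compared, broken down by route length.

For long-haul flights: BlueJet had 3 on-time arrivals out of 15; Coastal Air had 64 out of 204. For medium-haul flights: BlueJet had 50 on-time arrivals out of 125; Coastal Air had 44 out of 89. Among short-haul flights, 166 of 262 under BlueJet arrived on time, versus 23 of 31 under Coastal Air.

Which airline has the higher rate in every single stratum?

Long-haul: BlueJet 3/15 = 20.0%, Coastal Air 64/204 = 31.4% → Coastal Air
Medium-haul: BlueJet 50/125 = 40.0%, Coastal Air 44/89 = 49.4% → Coastal Air
Short-haul: BlueJet 166/262 = 63.4%, Coastal Air 23/31 = 74.2% → Coastal Air
Coastal Air has the higher rate in all 3 groups.

Coastal Air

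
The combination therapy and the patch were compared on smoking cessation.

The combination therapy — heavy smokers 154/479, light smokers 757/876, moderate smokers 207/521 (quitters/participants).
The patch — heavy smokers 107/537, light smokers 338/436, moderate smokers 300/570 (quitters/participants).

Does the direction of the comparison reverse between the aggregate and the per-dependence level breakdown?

Heavy smokers: the combination therapy 154/479 = 32.2%, the patch 107/537 = 19.9% → the combination therapy
Light smokers: the combination therapy 757/876 = 86.4%, the patch 338/436 = 77.5% → the combination therapy
Moderate smokers: the combination therapy 207/521 = 39.7%, the patch 300/570 = 52.6% → the patch
Overall: the combination therapy 1118/1876 = 59.6%, the patch 745/1543 = 48.3% → the combination therapy
Neither sweeps: the combination therapy wins 2 of 3 groups, the patch wins 1. The combination therapy wins overall but not every group — no Simpson reversal.

No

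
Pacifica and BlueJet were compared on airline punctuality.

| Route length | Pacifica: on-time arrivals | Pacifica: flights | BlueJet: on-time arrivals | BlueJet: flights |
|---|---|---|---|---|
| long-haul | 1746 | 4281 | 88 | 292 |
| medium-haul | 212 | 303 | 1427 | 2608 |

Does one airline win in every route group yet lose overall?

Yes

Long-haul: Pacifica 1746/4281 = 40.8%, BlueJet 88/292 = 30.1% → Pacifica
Medium-haul: Pacifica 212/303 = 70.0%, BlueJet 1427/2608 = 54.7% → Pacifica
Overall: Pacifica 1958/4584 = 42.7%, BlueJet 1515/2900 = 52.2% → BlueJet
Pacifica wins each route group but BlueJet wins overall — the comparison reverses. Pacifica's flights skew toward long-haul, which has a lower base rate.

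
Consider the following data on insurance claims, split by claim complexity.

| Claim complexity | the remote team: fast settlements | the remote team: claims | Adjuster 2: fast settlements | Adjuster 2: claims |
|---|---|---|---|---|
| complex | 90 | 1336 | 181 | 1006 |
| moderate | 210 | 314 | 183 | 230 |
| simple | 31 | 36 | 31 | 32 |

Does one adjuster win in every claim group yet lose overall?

No

Complex: the remote team 90/1336 = 6.7%, Adjuster 2 181/1006 = 18.0% → Adjuster 2
Moderate: the remote team 210/314 = 66.9%, Adjuster 2 183/230 = 79.6% → Adjuster 2
Simple: the remote team 31/36 = 86.1%, Adjuster 2 31/32 = 96.9% → Adjuster 2
Overall: the remote team 331/1686 = 19.6%, Adjuster 2 395/1268 = 31.2% → Adjuster 2
Adjuster 2 wins overall and in every claim group — no reversal.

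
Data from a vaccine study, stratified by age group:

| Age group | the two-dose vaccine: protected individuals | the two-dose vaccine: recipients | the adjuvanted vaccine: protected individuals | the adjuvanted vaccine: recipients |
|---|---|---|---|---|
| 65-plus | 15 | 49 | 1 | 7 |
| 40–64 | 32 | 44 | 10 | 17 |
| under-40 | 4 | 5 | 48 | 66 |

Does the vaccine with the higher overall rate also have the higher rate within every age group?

65-plus: the two-dose vaccine 15/49 = 30.6%, the adjuvanted vaccine 1/7 = 14.3% → the two-dose vaccine
40–64: the two-dose vaccine 32/44 = 72.7%, the adjuvanted vaccine 10/17 = 58.8% → the two-dose vaccine
Under-40: the two-dose vaccine 4/5 = 80.0%, the adjuvanted vaccine 48/66 = 72.7% → the two-dose vaccine
Overall: the two-dose vaccine 51/98 = 52.0%, the adjuvanted vaccine 59/90 = 65.6% → the adjuvanted vaccine
The two-dose vaccine wins each age group but the adjuvanted vaccine wins overall — the comparison reverses. The two-dose vaccine's recipients skew toward 65-plus, which has a lower base rate.

No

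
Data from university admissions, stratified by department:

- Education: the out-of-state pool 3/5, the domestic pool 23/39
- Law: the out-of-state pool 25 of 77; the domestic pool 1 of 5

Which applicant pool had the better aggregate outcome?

Education: the out-of-state pool 3/5 = 60.0%, the domestic pool 23/39 = 59.0% → the out-of-state pool
Law: the out-of-state pool 25/77 = 32.5%, the domestic pool 1/5 = 20.0% → the out-of-state pool
Overall: the out-of-state pool 28/82 = 34.1%, the domestic pool 24/44 = 54.5% → the domestic pool
(The out-of-state pool wins every department group but the domestic pool wins overall — the out-of-state pool's applicants skew toward the low-rate Law group.)

the domestic pool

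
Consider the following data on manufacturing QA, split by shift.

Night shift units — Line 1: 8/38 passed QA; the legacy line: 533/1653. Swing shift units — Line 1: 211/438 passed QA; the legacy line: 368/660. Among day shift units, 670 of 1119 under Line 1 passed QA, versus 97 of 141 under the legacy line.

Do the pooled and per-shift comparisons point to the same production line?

Night shift: Line 1 8/38 = 21.1%, the legacy line 533/1653 = 32.2% → the legacy line
Swing shift: Line 1 211/438 = 48.2%, the legacy line 368/660 = 55.8% → the legacy line
Day shift: Line 1 670/1119 = 59.9%, the legacy line 97/141 = 68.8% → the legacy line
Overall: Line 1 889/1595 = 55.7%, the legacy line 998/2454 = 40.7% → Line 1
The legacy line wins each shift group but Line 1 wins overall — the comparison reverses. The legacy line's units skew toward night shift, which has a lower base rate.

No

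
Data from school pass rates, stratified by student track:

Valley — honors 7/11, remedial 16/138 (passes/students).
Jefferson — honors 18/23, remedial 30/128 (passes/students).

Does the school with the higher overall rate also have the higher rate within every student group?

Honors: Valley 7/11 = 63.6%, Jefferson 18/23 = 78.3% → Jefferson
Remedial: Valley 16/138 = 11.6%, Jefferson 30/128 = 23.4% → Jefferson
Overall: Valley 23/149 = 15.4%, Jefferson 48/151 = 31.8% → Jefferson
Jefferson wins overall and in every student group — no reversal.

Yes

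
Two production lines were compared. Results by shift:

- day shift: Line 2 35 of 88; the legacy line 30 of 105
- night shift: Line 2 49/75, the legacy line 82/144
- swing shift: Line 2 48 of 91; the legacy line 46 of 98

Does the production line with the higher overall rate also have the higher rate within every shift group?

Day shift: Line 2 35/88 = 39.8%, the legacy line 30/105 = 28.6% → Line 2
Night shift: Line 2 49/75 = 65.3%, the legacy line 82/144 = 56.9% → Line 2
Swing shift: Line 2 48/91 = 52.7%, the legacy line 46/98 = 46.9% → Line 2
Overall: Line 2 132/254 = 52.0%, the legacy line 158/347 = 45.5% → Line 2
Line 2 wins overall and in every shift group — no reversal.

Yes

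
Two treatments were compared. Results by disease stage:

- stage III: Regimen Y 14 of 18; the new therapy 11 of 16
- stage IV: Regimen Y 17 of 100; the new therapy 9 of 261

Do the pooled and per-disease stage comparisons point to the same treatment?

Stage III: Regimen Y 14/18 = 77.8%, the new therapy 11/16 = 68.8% → Regimen Y
Stage IV: Regimen Y 17/100 = 17.0%, the new therapy 9/261 = 3.4% → Regimen Y
Overall: Regimen Y 31/118 = 26.3%, the new therapy 20/277 = 7.2% → Regimen Y
Regimen Y wins overall and in every disease group — no reversal.

Yes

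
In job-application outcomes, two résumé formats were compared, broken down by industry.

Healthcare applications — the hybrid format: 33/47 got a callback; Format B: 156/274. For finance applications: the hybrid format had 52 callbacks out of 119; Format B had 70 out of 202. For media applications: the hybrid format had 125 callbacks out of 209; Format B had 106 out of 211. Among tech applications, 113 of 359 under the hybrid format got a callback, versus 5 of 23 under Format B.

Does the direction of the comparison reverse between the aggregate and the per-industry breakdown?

Healthcare: the hybrid format 33/47 = 70.2%, Format B 156/274 = 56.9% → the hybrid format
Finance: the hybrid format 52/119 = 43.7%, Format B 70/202 = 34.7% → the hybrid format
Media: the hybrid format 125/209 = 59.8%, Format B 106/211 = 50.2% → the hybrid format
Tech: the hybrid format 113/359 = 31.5%, Format B 5/23 = 21.7% → the hybrid format
Overall: the hybrid format 323/734 = 44.0%, Format B 337/710 = 47.5% → Format B
The hybrid format wins each industry group but Format B wins overall — the comparison reverses. The hybrid format's applications skew toward tech, which has a lower base rate.

Yes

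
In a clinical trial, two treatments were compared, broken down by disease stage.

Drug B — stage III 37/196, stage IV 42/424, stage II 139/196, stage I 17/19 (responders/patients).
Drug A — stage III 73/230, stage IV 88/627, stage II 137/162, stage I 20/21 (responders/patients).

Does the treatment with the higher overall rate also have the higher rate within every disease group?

Yes

Stage III: Drug B 37/196 = 18.9%, Drug A 73/230 = 31.7% → Drug A
Stage IV: Drug B 42/424 = 9.9%, Drug A 88/627 = 14.0% → Drug A
Stage II: Drug B 139/196 = 70.9%, Drug A 137/162 = 84.6% → Drug A
Stage I: Drug B 17/19 = 89.5%, Drug A 20/21 = 95.2% → Drug A
Overall: Drug B 235/835 = 28.1%, Drug A 318/1040 = 30.6% → Drug A
Drug A wins overall and in every disease group — no reversal.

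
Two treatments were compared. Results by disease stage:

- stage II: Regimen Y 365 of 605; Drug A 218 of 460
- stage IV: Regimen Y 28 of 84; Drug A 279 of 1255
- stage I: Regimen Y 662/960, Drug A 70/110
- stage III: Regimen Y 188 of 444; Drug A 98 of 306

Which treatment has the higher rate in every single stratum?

Stage II: Regimen Y 365/605 = 60.3%, Drug A 218/460 = 47.4% → Regimen Y
Stage IV: Regimen Y 28/84 = 33.3%, Drug A 279/1255 = 22.2% → Regimen Y
Stage I: Regimen Y 662/960 = 69.0%, Drug A 70/110 = 63.6% → Regimen Y
Stage III: Regimen Y 188/444 = 42.3%, Drug A 98/306 = 32.0% → Regimen Y
Regimen Y has the higher rate in all 4 groups.

Regimen Y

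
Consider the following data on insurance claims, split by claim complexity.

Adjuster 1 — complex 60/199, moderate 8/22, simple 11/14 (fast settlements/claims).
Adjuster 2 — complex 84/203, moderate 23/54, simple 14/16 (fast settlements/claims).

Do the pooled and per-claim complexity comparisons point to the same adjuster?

Complex: Adjuster 1 60/199 = 30.2%, Adjuster 2 84/203 = 41.4% → Adjuster 2
Moderate: Adjuster 1 8/22 = 36.4%, Adjuster 2 23/54 = 42.6% → Adjuster 2
Simple: Adjuster 1 11/14 = 78.6%, Adjuster 2 14/16 = 87.5% → Adjuster 2
Overall: Adjuster 1 79/235 = 33.6%, Adjuster 2 121/273 = 44.3% → Adjuster 2
Adjuster 2 wins overall and in every claim group — no reversal.

Yes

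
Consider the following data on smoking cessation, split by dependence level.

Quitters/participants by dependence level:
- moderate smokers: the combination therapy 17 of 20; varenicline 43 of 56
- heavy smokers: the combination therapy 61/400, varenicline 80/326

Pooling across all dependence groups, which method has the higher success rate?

varenicline

Moderate smokers: the combination therapy 17/20 = 85.0%, varenicline 43/56 = 76.8% → the combination therapy
Heavy smokers: the combination therapy 61/400 = 15.2%, varenicline 80/326 = 24.5% → varenicline
Overall: the combination therapy 78/420 = 18.6%, varenicline 123/382 = 32.2% → varenicline
(Neither sweeps every dependence group, but varenicline has the higher pooled rate.)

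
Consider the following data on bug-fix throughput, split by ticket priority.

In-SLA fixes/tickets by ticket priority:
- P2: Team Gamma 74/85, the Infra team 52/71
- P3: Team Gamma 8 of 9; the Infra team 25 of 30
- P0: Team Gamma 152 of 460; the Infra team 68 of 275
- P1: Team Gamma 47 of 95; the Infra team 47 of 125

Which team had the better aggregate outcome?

P2: Team Gamma 74/85 = 87.1%, the Infra team 52/71 = 73.2% → Team Gamma
P3: Team Gamma 8/9 = 88.9%, the Infra team 25/30 = 83.3% → Team Gamma
P0: Team Gamma 152/460 = 33.0%, the Infra team 68/275 = 24.7% → Team Gamma
P1: Team Gamma 47/95 = 49.5%, the Infra team 47/125 = 37.6% → Team Gamma
Overall: Team Gamma 281/649 = 43.3%, the Infra team 192/501 = 38.3% → Team Gamma

Team Gamma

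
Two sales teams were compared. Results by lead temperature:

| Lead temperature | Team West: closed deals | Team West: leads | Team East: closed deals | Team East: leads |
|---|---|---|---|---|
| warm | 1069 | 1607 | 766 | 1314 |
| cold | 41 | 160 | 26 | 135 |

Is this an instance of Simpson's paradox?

Warm: Team West 1069/1607 = 66.5%, Team East 766/1314 = 58.3% → Team West
Cold: Team West 41/160 = 25.6%, Team East 26/135 = 19.3% → Team West
Overall: Team West 1110/1767 = 62.8%, Team East 792/1449 = 54.7% → Team West
Team West wins overall and in every lead group — no reversal.

No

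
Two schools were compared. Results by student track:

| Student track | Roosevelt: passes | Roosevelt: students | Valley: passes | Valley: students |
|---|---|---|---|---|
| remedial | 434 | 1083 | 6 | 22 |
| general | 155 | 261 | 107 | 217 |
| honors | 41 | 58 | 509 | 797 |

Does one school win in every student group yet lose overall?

Remedial: Roosevelt 434/1083 = 40.1%, Valley 6/22 = 27.3% → Roosevelt
General: Roosevelt 155/261 = 59.4%, Valley 107/217 = 49.3% → Roosevelt
Honors: Roosevelt 41/58 = 70.7%, Valley 509/797 = 63.9% → Roosevelt
Overall: Roosevelt 630/1402 = 44.9%, Valley 622/1036 = 60.0% → Valley
Roosevelt wins each student group but Valley wins overall — the comparison reverses. Roosevelt's students skew toward remedial, which has a lower base rate.

Yes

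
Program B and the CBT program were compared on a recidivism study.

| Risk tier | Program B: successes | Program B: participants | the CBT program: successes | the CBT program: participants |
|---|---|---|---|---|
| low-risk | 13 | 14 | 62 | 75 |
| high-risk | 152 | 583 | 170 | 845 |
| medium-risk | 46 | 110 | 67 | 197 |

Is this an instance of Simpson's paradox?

No

Low-risk: Program B 13/14 = 92.9%, the CBT program 62/75 = 82.7% → Program B
High-risk: Program B 152/583 = 26.1%, the CBT program 170/845 = 20.1% → Program B
Medium-risk: Program B 46/110 = 41.8%, the CBT program 67/197 = 34.0% → Program B
Overall: Program B 211/707 = 29.8%, the CBT program 299/1117 = 26.8% → Program B
Program B wins overall and in every risk group — no reversal.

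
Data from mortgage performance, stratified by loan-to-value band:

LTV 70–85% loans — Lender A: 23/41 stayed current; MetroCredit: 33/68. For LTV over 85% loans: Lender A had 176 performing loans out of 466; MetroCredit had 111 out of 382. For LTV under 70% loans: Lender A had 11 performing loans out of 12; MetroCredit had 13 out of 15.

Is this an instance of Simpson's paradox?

No

LTV 70–85%: Lender A 23/41 = 56.1%, MetroCredit 33/68 = 48.5% → Lender A
LTV over 85%: Lender A 176/466 = 37.8%, MetroCredit 111/382 = 29.1% → Lender A
LTV under 70%: Lender A 11/12 = 91.7%, MetroCredit 13/15 = 86.7% → Lender A
Overall: Lender A 210/519 = 40.5%, MetroCredit 157/465 = 33.8% → Lender A
Lender A wins overall and in every loan-to-value group — no reversal.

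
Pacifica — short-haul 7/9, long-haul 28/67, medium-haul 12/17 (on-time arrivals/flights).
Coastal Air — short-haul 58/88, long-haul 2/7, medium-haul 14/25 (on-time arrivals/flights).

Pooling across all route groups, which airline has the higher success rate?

Short-haul: Pacifica 7/9 = 77.8%, Coastal Air 58/88 = 65.9% → Pacifica
Long-haul: Pacifica 28/67 = 41.8%, Coastal Air 2/7 = 28.6% → Pacifica
Medium-haul: Pacifica 12/17 = 70.6%, Coastal Air 14/25 = 56.0% → Pacifica
Overall: Pacifica 47/93 = 50.5%, Coastal Air 74/120 = 61.7% → Coastal Air
(Pacifica wins every route group but Coastal Air wins overall — Pacifica's flights skew toward the low-rate long-haul group.)

Coastal Air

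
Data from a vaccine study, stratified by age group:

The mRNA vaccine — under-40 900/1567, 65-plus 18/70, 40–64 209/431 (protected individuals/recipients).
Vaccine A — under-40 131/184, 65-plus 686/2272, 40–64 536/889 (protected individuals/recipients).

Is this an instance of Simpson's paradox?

Yes

Under-40: the mRNA vaccine 900/1567 = 57.4%, Vaccine A 131/184 = 71.2% → Vaccine A
65-plus: the mRNA vaccine 18/70 = 25.7%, Vaccine A 686/2272 = 30.2% → Vaccine A
40–64: the mRNA vaccine 209/431 = 48.5%, Vaccine A 536/889 = 60.3% → Vaccine A
Overall: the mRNA vaccine 1127/2068 = 54.5%, Vaccine A 1353/3345 = 40.4% → the mRNA vaccine
Vaccine A wins each age group but the mRNA vaccine wins overall — the comparison reverses. Vaccine A's recipients skew toward 65-plus, which has a lower base rate.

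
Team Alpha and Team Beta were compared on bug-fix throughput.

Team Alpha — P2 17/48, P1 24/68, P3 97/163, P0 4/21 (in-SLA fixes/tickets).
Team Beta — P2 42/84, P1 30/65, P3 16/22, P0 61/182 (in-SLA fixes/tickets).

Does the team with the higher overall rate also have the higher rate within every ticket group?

P2: Team Alpha 17/48 = 35.4%, Team Beta 42/84 = 50.0% → Team Beta
P1: Team Alpha 24/68 = 35.3%, Team Beta 30/65 = 46.2% → Team Beta
P3: Team Alpha 97/163 = 59.5%, Team Beta 16/22 = 72.7% → Team Beta
P0: Team Alpha 4/21 = 19.0%, Team Beta 61/182 = 33.5% → Team Beta
Overall: Team Alpha 142/300 = 47.3%, Team Beta 149/353 = 42.2% → Team Alpha
Team Beta wins each ticket group but Team Alpha wins overall — the comparison reverses. Team Beta's tickets skew toward P0, which has a lower base rate.

No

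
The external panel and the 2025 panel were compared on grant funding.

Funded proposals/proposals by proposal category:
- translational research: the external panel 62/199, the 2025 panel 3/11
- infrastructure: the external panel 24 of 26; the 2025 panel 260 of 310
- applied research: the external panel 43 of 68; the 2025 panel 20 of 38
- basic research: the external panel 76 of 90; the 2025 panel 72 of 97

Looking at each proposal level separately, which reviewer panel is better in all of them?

the external panel

Translational research: the external panel 62/199 = 31.2%, the 2025 panel 3/11 = 27.3% → the external panel
Infrastructure: the external panel 24/26 = 92.3%, the 2025 panel 260/310 = 83.9% → the external panel
Applied research: the external panel 43/68 = 63.2%, the 2025 panel 20/38 = 52.6% → the external panel
Basic research: the external panel 76/90 = 84.4%, the 2025 panel 72/97 = 74.2% → the external panel
The external panel has the higher rate in all 4 groups.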